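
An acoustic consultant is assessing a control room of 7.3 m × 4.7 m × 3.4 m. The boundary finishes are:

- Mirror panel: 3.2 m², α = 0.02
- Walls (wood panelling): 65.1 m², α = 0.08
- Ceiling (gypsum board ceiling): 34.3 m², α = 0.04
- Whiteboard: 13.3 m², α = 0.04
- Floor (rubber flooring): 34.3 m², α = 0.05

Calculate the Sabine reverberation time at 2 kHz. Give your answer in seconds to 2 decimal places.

2.11 s

A = Σ Sᵢαᵢ = 3.2·0.02 + 65.1·0.08 + 34.3·0.04 + 13.3·0.04 + 34.3·0.05 = 8.891 sabins.
V = 7.3·4.7·3.4 = 116.654 m³.
Sabine: RT60 = 0.161 × 116.654 / 8.891 = 2.11 s.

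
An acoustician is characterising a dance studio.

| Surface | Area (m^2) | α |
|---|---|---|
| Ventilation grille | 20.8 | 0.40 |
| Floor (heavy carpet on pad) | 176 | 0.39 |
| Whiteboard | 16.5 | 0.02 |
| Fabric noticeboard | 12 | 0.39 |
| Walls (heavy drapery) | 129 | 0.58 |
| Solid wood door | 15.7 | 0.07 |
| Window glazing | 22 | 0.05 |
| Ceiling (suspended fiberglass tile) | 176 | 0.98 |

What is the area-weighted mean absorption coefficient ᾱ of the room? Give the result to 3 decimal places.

0.584

Total surface area S = 568.0 m^2.
Σ(Sᵢαᵢ) = 20.8×0.40 + 176×0.39 + 16.5×0.02 + 12×0.39 + 129×0.58 + 15.7×0.07 + 22×0.05 + 176×0.98 = 331.469.
ᾱ = 331.469 / 568.0 = 0.584.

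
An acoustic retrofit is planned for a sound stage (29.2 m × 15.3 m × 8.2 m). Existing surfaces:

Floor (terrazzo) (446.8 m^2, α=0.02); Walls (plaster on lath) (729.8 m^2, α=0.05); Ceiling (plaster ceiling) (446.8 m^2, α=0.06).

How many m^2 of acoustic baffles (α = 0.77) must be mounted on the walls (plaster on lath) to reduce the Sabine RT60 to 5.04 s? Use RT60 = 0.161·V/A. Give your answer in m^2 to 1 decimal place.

A₁ = Σ Sᵢαᵢ = 446.8*0.02 + 729.8*0.05 + 446.8*0.06 = 72.234 sabins.
Required A₂ = 0.161·3663.432/5.04 = 117.026 sabins.
ΔA needed = 117.026 − 72.234 = 44.792 sabins.
Each m^2 of panel replacing the walls (plaster on lath) adds (0.77 − 0.05) = 0.72 sabins.
Panel area = 44.792 / 0.72 = 62.2 m^2.

62.2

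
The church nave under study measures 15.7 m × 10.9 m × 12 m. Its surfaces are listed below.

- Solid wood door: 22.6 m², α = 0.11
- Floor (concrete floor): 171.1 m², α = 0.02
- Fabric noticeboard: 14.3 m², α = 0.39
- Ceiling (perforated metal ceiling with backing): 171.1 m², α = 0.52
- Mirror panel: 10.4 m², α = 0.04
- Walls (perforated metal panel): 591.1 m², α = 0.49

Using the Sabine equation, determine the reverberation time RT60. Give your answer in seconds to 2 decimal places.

0.85 s

A = Σ Sᵢαᵢ = 22.6·0.11 + 171.1·0.02 + 14.3·0.39 + 171.1·0.52 + 10.4·0.04 + 591.1·0.49 = 390.512 sabins.
Room volume: 2053.56 m³.
T = 0.161 V/A = 0.161·2053.56/390.512 = 0.85 s.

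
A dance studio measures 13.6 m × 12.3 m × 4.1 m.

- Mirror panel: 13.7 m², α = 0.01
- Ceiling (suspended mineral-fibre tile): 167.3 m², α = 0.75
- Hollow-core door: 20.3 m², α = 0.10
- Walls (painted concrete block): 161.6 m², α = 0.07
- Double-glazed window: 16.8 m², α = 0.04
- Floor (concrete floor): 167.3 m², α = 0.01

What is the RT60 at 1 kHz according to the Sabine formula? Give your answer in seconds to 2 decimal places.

0.78 seconds

Total absorption A = 13.7·0.01 + 167.3·0.75 + 20.3·0.10 + 161.6·0.07 + 16.8·0.04 + 167.3·0.01
  = 0.137 + 125.475 + 2.030 + 11.312 + 0.672 + 1.673 = 141.299 m² sabins.
V = 13.6·12.3·4.1 = 685.848 m³.
T = 0.161 V/A = 0.161·685.848/141.299 = 0.78 s.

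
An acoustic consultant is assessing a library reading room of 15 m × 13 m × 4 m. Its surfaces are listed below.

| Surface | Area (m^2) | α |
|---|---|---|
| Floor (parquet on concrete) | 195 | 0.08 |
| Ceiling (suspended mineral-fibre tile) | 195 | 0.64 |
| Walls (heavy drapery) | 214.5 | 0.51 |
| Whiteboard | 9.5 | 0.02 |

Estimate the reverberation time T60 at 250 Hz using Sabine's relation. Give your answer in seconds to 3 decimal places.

0.502 s

Summing Sᵢαᵢ: 15.600 + 124.800 + 109.395 + 0.190 → A = 249.985 sabins.
V = 15·13·4 = 780 m³.
RT60 = 0.161 · V / A = 0.161 × 780 / 249.985 = 0.502 s.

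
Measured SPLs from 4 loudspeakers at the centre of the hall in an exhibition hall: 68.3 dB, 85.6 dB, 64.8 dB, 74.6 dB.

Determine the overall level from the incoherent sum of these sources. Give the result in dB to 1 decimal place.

Σ 10^(Lᵢ/10) = 4.017e+08.
L_total = 10·log₁₀(4.017e+08) = 86.0 dB.

86.0 dB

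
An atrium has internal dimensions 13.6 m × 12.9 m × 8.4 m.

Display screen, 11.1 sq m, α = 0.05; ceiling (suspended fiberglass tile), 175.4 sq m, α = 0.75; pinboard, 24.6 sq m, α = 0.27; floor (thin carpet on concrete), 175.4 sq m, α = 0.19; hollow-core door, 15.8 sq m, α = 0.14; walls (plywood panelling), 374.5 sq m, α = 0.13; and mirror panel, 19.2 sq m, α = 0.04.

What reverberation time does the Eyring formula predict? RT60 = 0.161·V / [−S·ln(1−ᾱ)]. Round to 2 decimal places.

Total surface area S = 11.1 + 175.4 + 24.6 + 175.4 + 15.8 + 374.5 + 19.2 = 796.0 sq m.
Σ(Sᵢαᵢ) = 11.1×0.05 + 175.4×0.75 + 24.6×0.27 + 175.4×0.19 + 15.8×0.14 + 374.5×0.13 + 19.2×0.04 = 223.738.
ᾱ = 223.738 / 796.0 = 0.2811.
Eyring denominator: −S ln(1−ᾱ) = 262.706.
V = 13.6 × 12.9 × 8.4 = 1473.696 m³.
RT60 = 0.161 × 1473.696 / 262.706 = 0.90 s.

0.90 sec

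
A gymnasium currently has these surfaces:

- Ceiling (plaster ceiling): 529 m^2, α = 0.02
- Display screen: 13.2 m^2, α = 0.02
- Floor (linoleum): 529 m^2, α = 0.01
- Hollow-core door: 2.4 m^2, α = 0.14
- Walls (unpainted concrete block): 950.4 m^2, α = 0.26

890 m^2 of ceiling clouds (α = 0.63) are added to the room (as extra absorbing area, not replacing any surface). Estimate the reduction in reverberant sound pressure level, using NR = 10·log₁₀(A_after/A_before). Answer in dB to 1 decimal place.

Total absorption A_before = 529×0.02 + 13.2×0.02 + 529×0.01 + 2.4×0.14 + 950.4×0.26
  = 10.580 + 0.264 + 5.290 + 0.336 + 247.104 = 263.574 m^2 sabins.
Added absorption = 890 × 0.63 = 560.700 sabins.
New total A_after = 824.274 sabins.
Reduction = 10 log₁₀(A_after/A_before) = 10 log₁₀(3.1273) = 5.0 dB.

5.0 dB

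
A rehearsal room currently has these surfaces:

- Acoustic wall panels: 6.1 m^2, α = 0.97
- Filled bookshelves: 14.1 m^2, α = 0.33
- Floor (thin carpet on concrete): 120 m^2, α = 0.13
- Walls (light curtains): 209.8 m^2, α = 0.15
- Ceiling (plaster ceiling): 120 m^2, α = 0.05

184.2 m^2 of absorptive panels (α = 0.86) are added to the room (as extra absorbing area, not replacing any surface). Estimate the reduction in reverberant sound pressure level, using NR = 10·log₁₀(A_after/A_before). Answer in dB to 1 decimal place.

A_before = Σ Sᵢαᵢ = 6.1·0.97 + 14.1·0.33 + 120·0.13 + 209.8·0.15 + 120·0.05 = 63.640 sabins.
Added absorption = 184.2 × 0.86 = 158.412 sabins.
A_after = 63.640 + 158.412 = 222.052 sabins.
NR = 10·log₁₀(222.052/63.640) = 5.4 dB.

5.4 dB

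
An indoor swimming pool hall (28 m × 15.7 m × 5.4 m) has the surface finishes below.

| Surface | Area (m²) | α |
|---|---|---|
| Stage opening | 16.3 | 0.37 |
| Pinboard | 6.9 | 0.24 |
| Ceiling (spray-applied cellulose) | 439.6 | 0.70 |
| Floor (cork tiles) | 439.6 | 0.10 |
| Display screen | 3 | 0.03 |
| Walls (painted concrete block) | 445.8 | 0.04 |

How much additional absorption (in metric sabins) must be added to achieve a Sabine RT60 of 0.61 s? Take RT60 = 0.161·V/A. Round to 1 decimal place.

Summing Sᵢαᵢ: 6.031 + 1.656 + 307.720 + 43.960 + 0.090 + 17.832 → A₁ = 377.289 sabins.
For T = 0.61 s, need A₂ = 0.161·V/T = 0.161·2373.84/0.61 = 626.538 sabins.
Additional absorption ΔA = 626.538 − 377.289 = 249.2 sabins.

249.2 sabins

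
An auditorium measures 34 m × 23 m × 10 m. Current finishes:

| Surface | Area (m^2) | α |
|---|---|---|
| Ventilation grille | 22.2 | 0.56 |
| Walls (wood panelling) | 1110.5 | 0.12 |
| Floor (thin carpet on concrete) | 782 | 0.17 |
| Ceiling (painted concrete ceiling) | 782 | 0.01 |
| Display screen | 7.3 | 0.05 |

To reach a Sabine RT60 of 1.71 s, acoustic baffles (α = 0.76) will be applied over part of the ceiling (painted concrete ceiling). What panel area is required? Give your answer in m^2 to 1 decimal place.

A₁ = Σ Sᵢαᵢ = 22.2·0.56 + 1110.5·0.12 + 782·0.17 + 782·0.01 + 7.3·0.05 = 286.817 sabins.
Required A₂ = 0.161·7820/1.71 = 736.269 sabins.
ΔA needed = 736.269 − 286.817 = 449.452 sabins.
Net gain per m^2: Δα = 0.76 − 0.01 = 0.75.
Area = ΔA/Δα = 449.452/0.75 = 599.3 m^2.

599.3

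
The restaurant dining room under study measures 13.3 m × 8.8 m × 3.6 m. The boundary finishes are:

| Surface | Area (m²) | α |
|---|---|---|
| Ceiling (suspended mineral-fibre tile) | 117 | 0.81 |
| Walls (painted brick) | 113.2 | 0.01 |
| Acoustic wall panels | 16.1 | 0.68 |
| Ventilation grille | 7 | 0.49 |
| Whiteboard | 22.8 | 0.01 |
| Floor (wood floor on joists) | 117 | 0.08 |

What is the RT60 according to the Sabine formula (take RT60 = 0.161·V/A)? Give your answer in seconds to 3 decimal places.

0.566 s

Total absorption A = 117·0.81 + 113.2·0.01 + 16.1·0.68 + 7·0.49 + 22.8·0.01 + 117·0.08
  = 94.770 + 1.132 + 10.948 + 3.430 + 0.228 + 9.360 = 119.868 m² sabins.
Volume V = 13.3 × 8.8 × 3.6 = 421.344 m³.
Sabine: RT60 = 0.161 × 421.344 / 119.868 = 0.566 s.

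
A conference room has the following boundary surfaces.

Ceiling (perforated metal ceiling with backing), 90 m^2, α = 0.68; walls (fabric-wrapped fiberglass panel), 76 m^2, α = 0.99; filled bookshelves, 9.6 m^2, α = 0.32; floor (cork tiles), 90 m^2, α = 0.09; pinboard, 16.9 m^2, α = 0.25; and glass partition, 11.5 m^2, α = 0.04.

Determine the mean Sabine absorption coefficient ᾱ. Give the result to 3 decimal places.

0.518

Total surface area S = 294.0 m^2.
Weighted sum Σ Sα = 152.297.
ᾱ = A/S = 0.518.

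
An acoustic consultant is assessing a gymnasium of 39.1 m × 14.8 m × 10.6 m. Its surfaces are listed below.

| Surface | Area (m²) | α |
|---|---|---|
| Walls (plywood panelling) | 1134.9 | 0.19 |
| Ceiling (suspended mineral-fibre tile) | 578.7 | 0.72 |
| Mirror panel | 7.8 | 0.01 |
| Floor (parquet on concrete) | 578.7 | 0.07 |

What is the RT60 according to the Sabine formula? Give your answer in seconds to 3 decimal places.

1.468 s

Summing Sᵢαᵢ: 215.631 + 416.664 + 0.078 + 40.509 → A = 672.882 sabins.
V = 39.1·14.8·10.6 = 6134.008 m³.
RT60 = 0.161 · V / A = 0.161 × 6134.008 / 672.882 = 1.468 s.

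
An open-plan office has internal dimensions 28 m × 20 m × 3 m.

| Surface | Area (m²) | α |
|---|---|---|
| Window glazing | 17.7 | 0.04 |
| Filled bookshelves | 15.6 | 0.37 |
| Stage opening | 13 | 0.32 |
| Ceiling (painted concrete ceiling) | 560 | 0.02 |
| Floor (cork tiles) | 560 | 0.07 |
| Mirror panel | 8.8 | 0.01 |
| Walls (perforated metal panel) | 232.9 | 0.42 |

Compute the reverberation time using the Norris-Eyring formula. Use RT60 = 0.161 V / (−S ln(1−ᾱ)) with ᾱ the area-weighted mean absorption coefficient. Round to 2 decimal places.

Total surface area S = 17.7 + 15.6 + 13 + 560 + 560 + 8.8 + 232.9 = 1408.0 m².
Σ(Sᵢαᵢ) = 17.7·0.04 + 15.6·0.37 + 13·0.32 + 560·0.02 + 560·0.07 + 8.8·0.01 + 232.9·0.42 = 158.946.
Mean coefficient ᾱ = A/S = 0.1129.
−S·ln(1−ᾱ) = −1408.0 × ln(1 − 0.1129) = 168.675.
V = 28 × 20 × 3 = 1680 m³.
T = 0.161·V/[−S·ln(1−ᾱ)] = 0.161·1680/168.675 = 1.60 s.

1.60 sec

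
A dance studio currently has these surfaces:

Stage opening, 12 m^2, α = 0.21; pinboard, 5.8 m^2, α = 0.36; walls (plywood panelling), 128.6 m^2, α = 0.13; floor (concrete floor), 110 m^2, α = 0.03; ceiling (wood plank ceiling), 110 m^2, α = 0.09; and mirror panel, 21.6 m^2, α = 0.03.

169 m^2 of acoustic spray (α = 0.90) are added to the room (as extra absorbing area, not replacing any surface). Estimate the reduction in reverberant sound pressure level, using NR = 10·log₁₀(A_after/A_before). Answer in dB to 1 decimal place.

A_before = Σ Sᵢαᵢ = 12*0.21 + 5.8*0.36 + 128.6*0.13 + 110*0.03 + 110*0.09 + 21.6*0.03 = 35.174 sabins.
Treatment contributes 169·0.90 = 152.100 sabins.
A_after = 35.174 + 152.100 = 187.274 sabins.
NR = 10·log₁₀(187.274/35.174) = 7.3 dB.

7.3 dB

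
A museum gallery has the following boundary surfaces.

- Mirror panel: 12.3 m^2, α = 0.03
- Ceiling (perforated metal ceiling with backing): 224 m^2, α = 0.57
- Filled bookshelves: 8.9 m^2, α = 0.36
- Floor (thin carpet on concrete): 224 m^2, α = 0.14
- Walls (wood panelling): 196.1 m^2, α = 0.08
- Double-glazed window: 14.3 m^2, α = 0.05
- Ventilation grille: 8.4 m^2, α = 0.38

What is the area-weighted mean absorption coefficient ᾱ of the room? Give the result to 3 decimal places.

0.265

Total surface area S = 688.0 m^2.
Σ(Sᵢαᵢ) = 12.3·0.03 + 224·0.57 + 8.9·0.36 + 224·0.14 + 196.1·0.08 + 14.3·0.05 + 8.4·0.38 = 182.208.
ᾱ = A/S = 0.265.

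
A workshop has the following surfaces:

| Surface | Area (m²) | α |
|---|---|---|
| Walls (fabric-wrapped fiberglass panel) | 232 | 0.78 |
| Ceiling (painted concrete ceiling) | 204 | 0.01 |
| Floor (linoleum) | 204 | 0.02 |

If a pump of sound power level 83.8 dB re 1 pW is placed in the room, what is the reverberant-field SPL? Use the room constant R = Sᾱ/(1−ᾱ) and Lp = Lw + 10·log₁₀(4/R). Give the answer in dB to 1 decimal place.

65.6 dB

Σ(Sᵢαᵢ) = 232×0.78 + 204×0.01 + 204×0.02 = 187.080; total area S = 640.0 m².
ᾱ = 187.080/640.0 = 0.2923; R = Sᾱ/(1−ᾱ) = 187.080/(1−0.2923) = 264.349 m².
Lp = 83.8 + 10·log₁₀(4/264.349) = 83.8 + (-18.20) = 65.6 dB.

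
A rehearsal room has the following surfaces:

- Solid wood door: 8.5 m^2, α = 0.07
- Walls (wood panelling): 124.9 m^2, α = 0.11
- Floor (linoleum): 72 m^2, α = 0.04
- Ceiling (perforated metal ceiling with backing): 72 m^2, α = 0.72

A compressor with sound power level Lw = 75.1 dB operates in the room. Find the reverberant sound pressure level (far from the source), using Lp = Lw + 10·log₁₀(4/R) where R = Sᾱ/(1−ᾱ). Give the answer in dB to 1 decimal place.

61.5 dB

A = 69.054 sabins; S = 277.4 m^2.
ᾱ = 0.2489, so room constant R = A/(1−ᾱ) = 91.937 m^2.
Lp = Lw + 10 log₁₀(4/R) = 75.1 -13.61 = 61.5 dB.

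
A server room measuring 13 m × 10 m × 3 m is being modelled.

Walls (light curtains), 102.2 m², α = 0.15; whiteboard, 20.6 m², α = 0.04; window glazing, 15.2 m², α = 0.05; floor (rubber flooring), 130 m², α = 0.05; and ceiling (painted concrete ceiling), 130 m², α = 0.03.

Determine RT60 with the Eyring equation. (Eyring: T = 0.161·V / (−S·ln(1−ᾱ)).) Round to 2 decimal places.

S = Σ Sᵢ = 398.0 m².
Absorption A = 102.2·0.15 + 20.6·0.04 + 15.2·0.05 + 130·0.05 + 130·0.03 = 27.314 sabins.
Mean coefficient ᾱ = A/S = 0.0686.
−S·ln(1−ᾱ) = −398.0 × ln(1 − 0.0686) = 28.284.
V = 13 × 10 × 3 = 390 m³.
T = 0.161·V/[−S·ln(1−ᾱ)] = 0.161·390/28.284 = 2.22 s.

2.22 sec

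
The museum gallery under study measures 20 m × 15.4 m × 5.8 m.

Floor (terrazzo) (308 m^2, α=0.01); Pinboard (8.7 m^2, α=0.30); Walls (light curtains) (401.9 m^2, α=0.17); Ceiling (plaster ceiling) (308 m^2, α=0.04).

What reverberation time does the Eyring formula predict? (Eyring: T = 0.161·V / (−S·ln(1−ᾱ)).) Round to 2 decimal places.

Total surface area S = 308 + 8.7 + 401.9 + 308 = 1026.6 m^2.
Absorption A = 308×0.01 + 8.7×0.30 + 401.9×0.17 + 308×0.04 = 86.333 sabins.
Mean coefficient ᾱ = A/S = 0.0841.
Eyring denominator: −S ln(1−ᾱ) = 90.185.
V = 20 × 15.4 × 5.8 = 1786.4 m³.
T = 0.161·V/[−S·ln(1−ᾱ)] = 0.161·1786.4/90.185 = 3.19 s.

3.19 sec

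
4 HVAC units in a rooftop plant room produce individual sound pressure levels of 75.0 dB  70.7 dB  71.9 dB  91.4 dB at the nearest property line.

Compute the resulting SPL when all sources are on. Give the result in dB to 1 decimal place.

Σ 10^(Lᵢ/10) = 1.439e+09.
Combined level = 10 log₁₀(1.439e+09) = 91.6 dB.

91.6 dB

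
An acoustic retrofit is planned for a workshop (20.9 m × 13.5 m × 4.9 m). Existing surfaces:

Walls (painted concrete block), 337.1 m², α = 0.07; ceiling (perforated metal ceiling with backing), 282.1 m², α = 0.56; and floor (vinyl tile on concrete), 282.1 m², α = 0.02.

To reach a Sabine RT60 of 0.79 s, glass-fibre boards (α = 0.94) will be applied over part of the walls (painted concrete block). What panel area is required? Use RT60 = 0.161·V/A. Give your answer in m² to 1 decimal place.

108.7

Total absorption A₁ = 337.1*0.07 + 282.1*0.56 + 282.1*0.02
  = 23.597 + 157.976 + 5.642 = 187.215 m² sabins.
Required A₂ = 0.161·1382.535/0.79 = 281.757 sabins.
ΔA needed = 281.757 − 187.215 = 94.542 sabins.
Net gain per m²: Δα = 0.94 − 0.07 = 0.87.
Area = ΔA/Δα = 94.542/0.87 = 108.7 m².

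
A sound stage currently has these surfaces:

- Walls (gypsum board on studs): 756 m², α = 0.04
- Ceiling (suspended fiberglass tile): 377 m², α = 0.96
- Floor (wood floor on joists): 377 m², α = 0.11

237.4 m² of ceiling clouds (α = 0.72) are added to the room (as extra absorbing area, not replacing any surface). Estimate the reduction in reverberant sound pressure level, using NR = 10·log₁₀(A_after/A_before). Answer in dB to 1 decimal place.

1.4 dB

Total absorption A_before = 756·0.04 + 377·0.96 + 377·0.11
  = 30.240 + 361.920 + 41.470 = 433.630 m² sabins.
Treatment contributes 237.4·0.72 = 170.928 sabins.
New total A_after = 604.558 sabins.
NR = 10·log₁₀(604.558/433.630) = 1.4 dB.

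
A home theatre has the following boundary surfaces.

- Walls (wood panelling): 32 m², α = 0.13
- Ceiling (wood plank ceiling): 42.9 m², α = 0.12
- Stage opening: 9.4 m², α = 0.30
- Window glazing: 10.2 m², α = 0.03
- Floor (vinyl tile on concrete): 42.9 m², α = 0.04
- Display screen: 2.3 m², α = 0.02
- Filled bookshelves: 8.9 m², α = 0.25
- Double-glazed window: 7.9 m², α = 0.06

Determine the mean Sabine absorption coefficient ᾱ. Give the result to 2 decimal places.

0.11

S = Σ Sᵢ = 32 + 42.9 + 9.4 + 10.2 + 42.9 + 2.3 + 8.9 + 7.9 = 156.5 m².
Weighted sum Σ Sα = 16.895.
ᾱ = 16.895 / 156.5 = 0.11.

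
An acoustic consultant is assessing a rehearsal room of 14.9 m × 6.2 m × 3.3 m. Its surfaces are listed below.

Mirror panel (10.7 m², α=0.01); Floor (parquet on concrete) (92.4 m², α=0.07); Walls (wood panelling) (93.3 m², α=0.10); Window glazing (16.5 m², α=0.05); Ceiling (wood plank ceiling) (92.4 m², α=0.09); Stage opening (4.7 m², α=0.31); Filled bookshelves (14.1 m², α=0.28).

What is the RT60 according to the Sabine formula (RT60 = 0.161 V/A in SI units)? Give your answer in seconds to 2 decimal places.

Equivalent absorption area: A = 10.7·0.01 + 92.4·0.07 + 93.3·0.10 + 16.5·0.05 + 92.4·0.09 + 4.7·0.31 + 14.1·0.28 = 30.451 m².
V = 14.9·6.2·3.3 = 304.854 m³.
T = 0.161 V/A = 0.161·304.854/30.451 = 1.61 s.

1.61 s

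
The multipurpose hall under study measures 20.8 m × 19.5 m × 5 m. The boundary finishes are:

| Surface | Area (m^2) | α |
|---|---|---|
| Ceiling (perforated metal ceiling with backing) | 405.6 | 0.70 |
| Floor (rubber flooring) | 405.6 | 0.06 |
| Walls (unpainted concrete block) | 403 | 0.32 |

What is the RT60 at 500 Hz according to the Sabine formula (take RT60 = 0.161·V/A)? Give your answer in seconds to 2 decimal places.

0.75 seconds

A = Σ Sᵢαᵢ = 405.6·0.70 + 405.6·0.06 + 403·0.32 = 437.216 sabins.
Volume V = 20.8 × 19.5 × 5 = 2028 m³.
T = 0.161 V/A = 0.161·2028/437.216 = 0.75 s.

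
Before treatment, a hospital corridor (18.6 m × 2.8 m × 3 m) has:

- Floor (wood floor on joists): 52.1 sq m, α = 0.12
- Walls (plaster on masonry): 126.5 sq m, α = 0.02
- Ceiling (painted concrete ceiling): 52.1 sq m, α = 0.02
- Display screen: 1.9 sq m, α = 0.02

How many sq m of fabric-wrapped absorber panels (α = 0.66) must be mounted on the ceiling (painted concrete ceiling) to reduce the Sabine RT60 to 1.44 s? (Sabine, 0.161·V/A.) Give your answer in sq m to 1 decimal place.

Equivalent absorption area: A₁ = 52.1×0.12 + 126.5×0.02 + 52.1×0.02 + 1.9×0.02 = 9.862 sq m.
Required A₂ = 0.161·156.24/1.44 = 17.469 sabins.
ΔA needed = 17.469 − 9.862 = 7.607 sabins.
Net gain per sq m: Δα = 0.66 − 0.02 = 0.64.
Panel area = 7.607 / 0.64 = 11.9 sq m.

11.9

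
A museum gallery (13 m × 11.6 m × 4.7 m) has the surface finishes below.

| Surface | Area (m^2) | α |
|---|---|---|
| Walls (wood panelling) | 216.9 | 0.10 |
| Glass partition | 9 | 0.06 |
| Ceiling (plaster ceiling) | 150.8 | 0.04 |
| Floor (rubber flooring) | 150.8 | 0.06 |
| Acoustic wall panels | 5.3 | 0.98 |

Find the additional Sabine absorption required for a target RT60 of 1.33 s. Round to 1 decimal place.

Total absorption A₁ = 216.9×0.10 + 9×0.06 + 150.8×0.04 + 150.8×0.06 + 5.3×0.98
  = 21.690 + 0.540 + 6.032 + 9.048 + 5.194 = 42.504 m^2 sabins.
For T = 1.33 s, need A₂ = 0.161·V/T = 0.161·708.76/1.33 = 85.797 sabins.
Shortfall: 85.797 − 42.504 = 43.3 sabins.

43.3 sabins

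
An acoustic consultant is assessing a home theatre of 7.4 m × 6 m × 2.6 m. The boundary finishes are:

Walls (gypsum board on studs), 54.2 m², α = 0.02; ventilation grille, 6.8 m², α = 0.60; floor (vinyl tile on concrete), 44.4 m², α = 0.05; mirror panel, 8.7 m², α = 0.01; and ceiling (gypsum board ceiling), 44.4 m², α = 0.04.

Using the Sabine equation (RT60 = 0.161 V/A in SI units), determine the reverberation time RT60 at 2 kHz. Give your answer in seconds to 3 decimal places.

2.010 seconds

Equivalent absorption area: A = 54.2*0.02 + 6.8*0.60 + 44.4*0.05 + 8.7*0.01 + 44.4*0.04 = 9.247 m².
V = 7.4·6·2.6 = 115.44 m³.
RT60 = 0.161 · V / A = 0.161 × 115.44 / 9.247 = 2.010 s.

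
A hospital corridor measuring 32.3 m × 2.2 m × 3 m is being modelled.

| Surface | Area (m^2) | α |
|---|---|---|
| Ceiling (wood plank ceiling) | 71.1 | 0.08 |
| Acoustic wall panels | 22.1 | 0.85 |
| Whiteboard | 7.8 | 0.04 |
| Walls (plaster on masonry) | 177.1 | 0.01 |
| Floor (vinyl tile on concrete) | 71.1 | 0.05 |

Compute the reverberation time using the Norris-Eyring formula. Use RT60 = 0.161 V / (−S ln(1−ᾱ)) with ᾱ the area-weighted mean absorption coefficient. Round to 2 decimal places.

Total surface area S = 71.1 + 22.1 + 7.8 + 177.1 + 71.1 = 349.2 m^2.
Σ(Sᵢαᵢ) = 71.1×0.08 + 22.1×0.85 + 7.8×0.04 + 177.1×0.01 + 71.1×0.05 = 30.111.
ᾱ = 30.111 / 349.2 = 0.0862.
Eyring denominator: −S ln(1−ᾱ) = 31.478.
V = 32.3 × 2.2 × 3 = 213.18 m³.
RT60 = 0.161 × 213.18 / 31.478 = 1.09 s.

1.09 seconds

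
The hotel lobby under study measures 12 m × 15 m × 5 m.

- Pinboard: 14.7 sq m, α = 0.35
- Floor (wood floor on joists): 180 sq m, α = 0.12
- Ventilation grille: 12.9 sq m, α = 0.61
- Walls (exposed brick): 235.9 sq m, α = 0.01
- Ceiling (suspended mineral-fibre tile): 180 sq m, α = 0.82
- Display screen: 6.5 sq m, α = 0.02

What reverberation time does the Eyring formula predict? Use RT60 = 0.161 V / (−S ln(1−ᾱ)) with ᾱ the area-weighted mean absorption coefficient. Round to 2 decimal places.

0.66 seconds

S = Σ Sᵢ = 630.0 sq m.
Absorption A = 14.7·0.35 + 180·0.12 + 12.9·0.61 + 235.9·0.01 + 180·0.82 + 6.5·0.02 = 184.703 sabins.
Mean coefficient ᾱ = A/S = 0.2932.
Eyring denominator: −S ln(1−ᾱ) = 218.615.
V = 12 × 15 × 5 = 900 m³.
RT60 = 0.161 × 900 / 218.615 = 0.66 s.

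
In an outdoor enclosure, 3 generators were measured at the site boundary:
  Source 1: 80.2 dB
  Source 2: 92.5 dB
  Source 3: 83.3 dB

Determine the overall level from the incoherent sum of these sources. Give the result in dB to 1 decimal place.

93.2 dB

Sum in the linear (power) domain: Σ 10^(Lᵢ/10) = 10^(80.2/10) + 10^(92.5/10) + 10^(83.3/10) = 2.097e+09.
L_total = 10·log₁₀(2.097e+09) = 93.2 dB.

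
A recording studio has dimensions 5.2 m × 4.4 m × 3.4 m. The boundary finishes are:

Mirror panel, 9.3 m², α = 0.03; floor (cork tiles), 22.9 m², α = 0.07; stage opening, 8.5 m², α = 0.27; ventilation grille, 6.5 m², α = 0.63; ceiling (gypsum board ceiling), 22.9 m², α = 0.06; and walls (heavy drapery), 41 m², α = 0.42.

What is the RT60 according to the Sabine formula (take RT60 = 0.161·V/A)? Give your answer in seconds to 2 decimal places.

0.47 s

Summing Sᵢαᵢ: 0.279 + 1.603 + 2.295 + 4.095 + 1.374 + 17.220 → A = 26.866 sabins.
Volume V = 5.2 × 4.4 × 3.4 = 77.792 m³.
Sabine: RT60 = 0.161 × 77.792 / 26.866 = 0.47 s.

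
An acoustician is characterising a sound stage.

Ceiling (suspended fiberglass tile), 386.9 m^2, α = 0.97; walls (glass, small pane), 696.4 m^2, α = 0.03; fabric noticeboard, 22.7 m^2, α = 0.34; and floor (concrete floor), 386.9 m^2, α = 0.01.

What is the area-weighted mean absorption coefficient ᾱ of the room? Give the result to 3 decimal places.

0.273

S = Σ Sᵢ = 386.9 + 696.4 + 22.7 + 386.9 = 1492.9 m^2.
Σ(Sᵢαᵢ) = 386.9*0.97 + 696.4*0.03 + 22.7*0.34 + 386.9*0.01 = 407.772.
ᾱ = 407.772 / 1492.9 = 0.273.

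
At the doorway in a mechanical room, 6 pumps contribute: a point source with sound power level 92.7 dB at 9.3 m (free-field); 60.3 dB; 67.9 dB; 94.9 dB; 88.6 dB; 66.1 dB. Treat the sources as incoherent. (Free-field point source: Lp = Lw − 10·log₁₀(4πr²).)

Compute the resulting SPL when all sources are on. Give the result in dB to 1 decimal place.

Source at 9.3 m: Lp = 92.7 − 10·log₁₀(4π·9.3²) = 92.7 − 10·log₁₀(1086.865) = 62.3 dB.
Σ 10^(Lᵢ/10) = 3.828e+09.
L_total = 10·log₁₀(3.828e+09) = 95.8 dB.

95.8 dB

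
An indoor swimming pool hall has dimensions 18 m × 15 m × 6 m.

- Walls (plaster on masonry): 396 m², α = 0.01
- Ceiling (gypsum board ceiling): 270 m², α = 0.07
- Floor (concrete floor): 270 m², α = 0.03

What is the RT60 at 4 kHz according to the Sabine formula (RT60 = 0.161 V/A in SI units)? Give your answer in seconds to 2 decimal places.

8.42 seconds

A = Σ Sᵢαᵢ = 396×0.01 + 270×0.07 + 270×0.03 = 30.960 sabins.
V = 18·15·6 = 1620 m³.
T = 0.161 V/A = 0.161·1620/30.960 = 8.42 s.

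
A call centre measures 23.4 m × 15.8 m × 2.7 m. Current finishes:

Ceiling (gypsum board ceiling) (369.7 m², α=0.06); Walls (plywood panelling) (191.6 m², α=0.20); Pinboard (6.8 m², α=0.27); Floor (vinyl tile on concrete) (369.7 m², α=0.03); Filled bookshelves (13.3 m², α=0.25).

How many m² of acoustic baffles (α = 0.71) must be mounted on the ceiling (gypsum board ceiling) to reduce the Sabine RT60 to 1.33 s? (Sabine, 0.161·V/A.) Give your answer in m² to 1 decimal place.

Total absorption A₁ = 369.7·0.06 + 191.6·0.20 + 6.8·0.27 + 369.7·0.03 + 13.3·0.25
  = 22.182 + 38.320 + 1.836 + 11.091 + 3.325 = 76.754 m² sabins.
V = 998.244 m³. Target absorption A₂ = 0.161 × 998.244 / 1.33 = 120.840 sabins.
ΔA needed = 120.840 − 76.754 = 44.086 sabins.
Net gain per m²: Δα = 0.71 − 0.06 = 0.65.
Panel area = 44.086 / 0.65 = 67.8 m².

67.8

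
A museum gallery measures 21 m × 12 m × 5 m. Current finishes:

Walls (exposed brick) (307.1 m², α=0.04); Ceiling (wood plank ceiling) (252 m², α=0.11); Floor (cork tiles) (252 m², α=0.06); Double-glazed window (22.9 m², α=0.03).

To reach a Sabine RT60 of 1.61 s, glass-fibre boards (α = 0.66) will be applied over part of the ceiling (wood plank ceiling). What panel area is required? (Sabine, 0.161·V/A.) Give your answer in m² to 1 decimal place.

A₁ = Σ Sᵢαᵢ = 307.1·0.04 + 252·0.11 + 252·0.06 + 22.9·0.03 = 55.811 sabins.
Required A₂ = 0.161·1260/1.61 = 126.000 sabins.
ΔA needed = 126.000 − 55.811 = 70.189 sabins.
Each m² of panel replacing the ceiling (wood plank ceiling) adds (0.66 − 0.11) = 0.55 sabins.
Panel area = 70.189 / 0.55 = 127.6 m².

127.6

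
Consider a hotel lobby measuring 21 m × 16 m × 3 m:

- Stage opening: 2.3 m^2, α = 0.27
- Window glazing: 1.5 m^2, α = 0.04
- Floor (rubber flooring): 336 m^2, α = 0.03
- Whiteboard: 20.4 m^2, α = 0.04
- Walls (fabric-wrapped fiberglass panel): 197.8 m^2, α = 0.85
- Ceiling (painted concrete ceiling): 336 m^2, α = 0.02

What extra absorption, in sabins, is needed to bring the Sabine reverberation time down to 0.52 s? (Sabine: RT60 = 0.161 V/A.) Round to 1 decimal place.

125.7 sabins

Summing Sᵢαᵢ: 0.621 + 0.060 + 10.080 + 0.816 + 168.130 + 6.720 → A₁ = 186.427 sabins.
Target A₂ = 0.161·1008/0.52 = 312.092 sabins (V = 1008 m³).
Shortfall: 312.092 − 186.427 = 125.7 sabins.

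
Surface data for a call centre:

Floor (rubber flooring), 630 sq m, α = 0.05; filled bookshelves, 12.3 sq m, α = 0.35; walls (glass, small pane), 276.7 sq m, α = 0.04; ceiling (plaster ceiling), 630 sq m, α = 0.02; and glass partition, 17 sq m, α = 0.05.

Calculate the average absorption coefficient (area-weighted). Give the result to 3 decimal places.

0.039

Total surface area S = 1566.0 sq m.
Weighted sum Σ Sα = 60.323.
ᾱ = 60.323 / 1566.0 = 0.039.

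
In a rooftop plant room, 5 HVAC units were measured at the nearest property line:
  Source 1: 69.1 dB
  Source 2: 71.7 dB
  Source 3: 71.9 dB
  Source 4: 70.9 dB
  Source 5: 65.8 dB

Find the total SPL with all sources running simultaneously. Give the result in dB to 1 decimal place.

77.4 dB

Sum in the linear (power) domain: Σ 10^(Lᵢ/10) = 10^(69.1/10) + 10^(71.7/10) + 10^(71.9/10) + 10^(70.9/10) + 10^(65.8/10) = 5.451e+07.
L_total = 10·log₁₀(5.451e+07) = 77.4 dB.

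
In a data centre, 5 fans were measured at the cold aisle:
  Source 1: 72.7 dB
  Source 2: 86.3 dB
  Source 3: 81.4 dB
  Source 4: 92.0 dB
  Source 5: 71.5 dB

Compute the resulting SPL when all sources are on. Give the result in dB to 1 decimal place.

93.4 dB

Sum in the linear (power) domain: Σ 10^(Lᵢ/10) = 10^(72.7/10) + 10^(86.3/10) + 10^(81.4/10) + 10^(92.0/10) + 10^(71.5/10) = 2.182e+09.
Back to dB: 10·log₁₀ Σ = 93.4 dB.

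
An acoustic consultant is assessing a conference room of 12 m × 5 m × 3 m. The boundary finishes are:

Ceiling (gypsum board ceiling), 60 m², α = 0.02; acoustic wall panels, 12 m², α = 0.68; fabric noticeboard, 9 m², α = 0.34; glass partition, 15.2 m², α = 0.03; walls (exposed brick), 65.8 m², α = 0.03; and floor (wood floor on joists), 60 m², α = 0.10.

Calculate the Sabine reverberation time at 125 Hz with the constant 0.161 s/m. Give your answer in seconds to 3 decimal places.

1.390 seconds

Summing Sᵢαᵢ: 1.200 + 8.160 + 3.060 + 0.456 + 1.974 + 6.000 → A = 20.850 sabins.
V = 12·5·3 = 180 m³.
T = 0.161 V/A = 0.161·180/20.850 = 1.390 s.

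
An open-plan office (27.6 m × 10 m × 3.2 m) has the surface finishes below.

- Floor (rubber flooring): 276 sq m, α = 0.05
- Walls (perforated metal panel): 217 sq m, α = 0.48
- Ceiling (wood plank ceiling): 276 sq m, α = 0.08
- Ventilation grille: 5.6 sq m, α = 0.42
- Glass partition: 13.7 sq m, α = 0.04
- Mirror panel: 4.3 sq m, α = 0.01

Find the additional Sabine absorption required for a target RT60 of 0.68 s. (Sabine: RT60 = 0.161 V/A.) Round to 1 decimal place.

A₁ = Σ Sᵢαᵢ = 276×0.05 + 217×0.48 + 276×0.08 + 5.6×0.42 + 13.7×0.04 + 4.3×0.01 = 142.983 sabins.
For T = 0.68 s, need A₂ = 0.161·V/T = 0.161·883.2/0.68 = 209.111 sabins.
Additional absorption ΔA = 209.111 − 142.983 = 66.1 sabins.

66.1 sabins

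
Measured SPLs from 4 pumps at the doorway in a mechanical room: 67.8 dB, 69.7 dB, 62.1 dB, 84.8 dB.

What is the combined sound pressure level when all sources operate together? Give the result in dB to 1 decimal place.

Converting to relative power and adding: 10^(67.8/10) + 10^(69.7/10) + 10^(62.1/10) + 10^(84.8/10) = 3.19e+08.
Back to dB: 10·log₁₀ Σ = 85.0 dB.

85.0 dB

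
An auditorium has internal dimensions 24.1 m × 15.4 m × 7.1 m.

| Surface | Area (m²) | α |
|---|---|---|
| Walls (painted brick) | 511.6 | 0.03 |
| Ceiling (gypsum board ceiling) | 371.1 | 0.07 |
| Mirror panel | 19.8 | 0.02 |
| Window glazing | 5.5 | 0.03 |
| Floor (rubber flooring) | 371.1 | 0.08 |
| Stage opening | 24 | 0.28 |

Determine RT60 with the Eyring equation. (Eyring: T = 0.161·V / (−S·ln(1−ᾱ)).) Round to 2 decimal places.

S = Σ Sᵢ = 1303.1 m².
Σ(Sᵢαᵢ) = 511.6·0.03 + 371.1·0.07 + 19.8·0.02 + 5.5·0.03 + 371.1·0.08 + 24·0.28 = 78.294.
ᾱ = 78.294 / 1303.1 = 0.0601.
−S·ln(1−ᾱ) = −1303.1 × ln(1 − 0.0601) = 80.768.
V = 24.1 × 15.4 × 7.1 = 2635.094 m³.
RT60 = 0.161 × 2635.094 / 80.768 = 5.25 s.

5.25 sec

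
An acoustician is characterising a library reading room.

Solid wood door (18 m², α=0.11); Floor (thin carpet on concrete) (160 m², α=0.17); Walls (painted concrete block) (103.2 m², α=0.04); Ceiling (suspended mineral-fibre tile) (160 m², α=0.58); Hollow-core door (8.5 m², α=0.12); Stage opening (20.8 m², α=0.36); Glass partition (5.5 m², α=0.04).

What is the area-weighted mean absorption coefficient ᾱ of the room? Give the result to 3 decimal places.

S = Σ Sᵢ = 18 + 160 + 103.2 + 160 + 8.5 + 20.8 + 5.5 = 476.0 m².
Σ(Sᵢαᵢ) = 18×0.11 + 160×0.17 + 103.2×0.04 + 160×0.58 + 8.5×0.12 + 20.8×0.36 + 5.5×0.04 = 134.836.
ᾱ = 134.836 / 476.0 = 0.283.

0.283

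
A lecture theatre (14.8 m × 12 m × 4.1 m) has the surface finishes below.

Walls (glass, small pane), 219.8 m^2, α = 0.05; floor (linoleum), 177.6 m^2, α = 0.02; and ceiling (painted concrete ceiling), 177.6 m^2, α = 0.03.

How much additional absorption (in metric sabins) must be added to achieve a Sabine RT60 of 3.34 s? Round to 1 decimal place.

15.2 sabins

Equivalent absorption area: A₁ = 219.8·0.05 + 177.6·0.02 + 177.6·0.03 = 19.870 m^2.
Target A₂ = 0.161·728.16/3.34 = 35.100 sabins (V = 728.16 m³).
ΔA = A₂ − A₁ = 35.100 − 19.870 = 15.2 sabins.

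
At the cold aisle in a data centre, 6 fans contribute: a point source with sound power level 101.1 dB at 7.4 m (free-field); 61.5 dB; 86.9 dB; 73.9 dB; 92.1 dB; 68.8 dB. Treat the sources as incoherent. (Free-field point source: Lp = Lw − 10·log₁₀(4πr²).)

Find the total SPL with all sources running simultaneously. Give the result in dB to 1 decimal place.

Source at 7.4 m: Lp = 101.1 − 10·log₁₀(4π·7.4²) = 101.1 − 10·log₁₀(688.134) = 72.7 dB.
Converting to relative power and adding: 10^(72.7/10) + 10^(61.5/10) + 10^(86.9/10) + 10^(73.9/10) + 10^(92.1/10) + 10^(68.8/10) = 2.164e+09.
L_total = 10·log₁₀(2.164e+09) = 93.4 dB.

93.4 dB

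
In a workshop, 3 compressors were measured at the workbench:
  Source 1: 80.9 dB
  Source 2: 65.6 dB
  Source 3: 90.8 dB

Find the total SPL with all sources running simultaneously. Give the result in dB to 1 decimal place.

91.2 dB

Converting to relative power and adding: 10^(80.9/10) + 10^(65.6/10) + 10^(90.8/10) = 1.329e+09.
L_total = 10·log₁₀(1.329e+09) = 91.2 dB.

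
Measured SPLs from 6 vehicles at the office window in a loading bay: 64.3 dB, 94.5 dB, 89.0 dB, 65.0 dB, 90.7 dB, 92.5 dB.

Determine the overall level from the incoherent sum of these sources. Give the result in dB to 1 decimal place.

98.2 dB

Σ 10^(Lᵢ/10) = 6.572e+09.
L_total = 10·log₁₀(6.572e+09) = 98.2 dB.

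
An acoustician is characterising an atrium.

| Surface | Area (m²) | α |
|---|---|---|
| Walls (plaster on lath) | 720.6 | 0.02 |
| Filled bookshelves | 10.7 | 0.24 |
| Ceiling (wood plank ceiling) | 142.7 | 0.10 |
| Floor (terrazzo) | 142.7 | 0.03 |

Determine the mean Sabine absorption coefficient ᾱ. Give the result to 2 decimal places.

S = Σ Sᵢ = 720.6 + 10.7 + 142.7 + 142.7 = 1016.7 m².
Σ(Sᵢαᵢ) = 720.6·0.02 + 10.7·0.24 + 142.7·0.10 + 142.7·0.03 = 35.531.
ᾱ = A/S = 0.03.

0.03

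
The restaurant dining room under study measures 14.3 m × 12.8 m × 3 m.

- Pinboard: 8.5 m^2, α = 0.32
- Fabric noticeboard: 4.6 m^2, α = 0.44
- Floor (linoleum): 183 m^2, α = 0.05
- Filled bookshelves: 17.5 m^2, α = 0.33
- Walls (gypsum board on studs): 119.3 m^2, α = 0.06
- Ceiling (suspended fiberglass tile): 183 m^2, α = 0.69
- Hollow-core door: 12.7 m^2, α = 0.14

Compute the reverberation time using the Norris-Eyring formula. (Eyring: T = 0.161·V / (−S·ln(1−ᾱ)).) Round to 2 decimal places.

0.48 seconds

S = Σ Sᵢ = 528.6 m^2.
Absorption A = 8.5×0.32 + 4.6×0.44 + 183×0.05 + 17.5×0.33 + 119.3×0.06 + 183×0.69 + 12.7×0.14 = 154.875 sabins.
Mean coefficient ᾱ = A/S = 0.2930.
Eyring denominator: −S ln(1−ᾱ) = 183.279.
V = 14.3 × 12.8 × 3 = 549.12 m³.
RT60 = 0.161 × 549.12 / 183.279 = 0.48 s.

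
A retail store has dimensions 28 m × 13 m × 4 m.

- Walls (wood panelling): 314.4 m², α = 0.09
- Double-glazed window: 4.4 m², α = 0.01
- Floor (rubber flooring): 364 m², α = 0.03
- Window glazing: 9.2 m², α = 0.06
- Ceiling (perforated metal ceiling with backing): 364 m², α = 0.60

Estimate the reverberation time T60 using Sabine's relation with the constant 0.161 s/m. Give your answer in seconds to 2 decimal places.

Equivalent absorption area: A = 314.4·0.09 + 4.4·0.01 + 364·0.03 + 9.2·0.06 + 364·0.60 = 258.212 m².
Room volume: 1456 m³.
RT60 = 0.161 · V / A = 0.161 × 1456 / 258.212 = 0.91 s.

0.91 s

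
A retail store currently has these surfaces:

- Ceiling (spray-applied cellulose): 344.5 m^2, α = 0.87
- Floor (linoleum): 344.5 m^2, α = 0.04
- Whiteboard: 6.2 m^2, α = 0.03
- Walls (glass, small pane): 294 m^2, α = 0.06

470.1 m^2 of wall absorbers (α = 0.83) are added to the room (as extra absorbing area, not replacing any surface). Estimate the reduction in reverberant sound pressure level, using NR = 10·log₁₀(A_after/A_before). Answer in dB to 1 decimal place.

3.4 dB

A_before = Σ Sᵢαᵢ = 344.5*0.87 + 344.5*0.04 + 6.2*0.03 + 294*0.06 = 331.321 sabins.
Added absorption = 470.1 × 0.83 = 390.183 sabins.
New total A_after = 721.504 sabins.
NR = 10·log₁₀(721.504/331.321) = 3.4 dB.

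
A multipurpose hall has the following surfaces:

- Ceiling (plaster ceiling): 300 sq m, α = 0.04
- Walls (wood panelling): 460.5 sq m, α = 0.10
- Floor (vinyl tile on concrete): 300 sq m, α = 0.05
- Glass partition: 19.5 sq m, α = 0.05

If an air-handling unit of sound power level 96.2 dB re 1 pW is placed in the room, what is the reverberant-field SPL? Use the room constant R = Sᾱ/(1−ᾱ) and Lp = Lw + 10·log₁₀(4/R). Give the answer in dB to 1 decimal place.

Σ(Sᵢαᵢ) = 300·0.04 + 460.5·0.10 + 300·0.05 + 19.5·0.05 = 74.025; total area S = 1080.0 sq m.
ᾱ = 74.025/1080.0 = 0.0685; R = Sᾱ/(1−ᾱ) = 74.025/(1−0.0685) = 79.469 sq m.
Lp = 96.2 + 10·log₁₀(4/79.469) = 96.2 + (-12.98) = 83.2 dB.

83.2 dB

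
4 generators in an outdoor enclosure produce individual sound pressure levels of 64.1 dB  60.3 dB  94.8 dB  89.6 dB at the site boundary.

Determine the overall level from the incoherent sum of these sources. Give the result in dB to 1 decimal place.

96.0 dB

Converting to relative power and adding: 10^(64.1/10) + 10^(60.3/10) + 10^(94.8/10) + 10^(89.6/10) = 3.936e+09.
L_total = 10·log₁₀(3.936e+09) = 96.0 dB.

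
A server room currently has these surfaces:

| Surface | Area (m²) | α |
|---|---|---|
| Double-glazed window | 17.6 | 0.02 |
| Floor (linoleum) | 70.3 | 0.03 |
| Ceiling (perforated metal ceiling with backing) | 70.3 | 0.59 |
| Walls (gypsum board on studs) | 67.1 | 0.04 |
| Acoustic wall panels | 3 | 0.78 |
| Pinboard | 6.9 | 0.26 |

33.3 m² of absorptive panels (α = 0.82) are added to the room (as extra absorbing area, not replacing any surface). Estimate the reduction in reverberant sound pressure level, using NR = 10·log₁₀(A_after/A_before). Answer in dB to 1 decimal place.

1.9 dB

Summing Sᵢαᵢ: 0.352 + 2.109 + 41.477 + 2.684 + 2.340 + 1.794 → A_before = 50.756 sabins.
Treatment contributes 33.3·0.82 = 27.306 sabins.
A_after = 50.756 + 27.306 = 78.062 sabins.
NR = 10·log₁₀(78.062/50.756) = 1.9 dB.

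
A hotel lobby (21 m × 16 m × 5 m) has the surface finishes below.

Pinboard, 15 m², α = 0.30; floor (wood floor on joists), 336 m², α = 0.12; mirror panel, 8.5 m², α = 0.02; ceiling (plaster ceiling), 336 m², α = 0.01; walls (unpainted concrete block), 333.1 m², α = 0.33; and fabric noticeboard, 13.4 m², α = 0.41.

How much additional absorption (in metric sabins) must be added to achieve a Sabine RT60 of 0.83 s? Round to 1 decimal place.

Summing Sᵢαᵢ: 4.500 + 40.320 + 0.170 + 3.360 + 109.923 + 5.494 → A₁ = 163.767 sabins.
V = 1680 m³. Required absorption A₂ = 0.161 × 1680 / 0.83 = 325.880 sabins.
Shortfall: 325.880 − 163.767 = 162.1 sabins.

162.1 sabins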